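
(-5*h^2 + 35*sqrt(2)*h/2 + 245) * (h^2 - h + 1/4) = -5*h^4 + 5*h^3 + 35*sqrt(2)*h^3/2 - 35*sqrt(2)*h^2/2 + 975*h^2/4 - 245*h + 35*sqrt(2)*h/8 + 245/4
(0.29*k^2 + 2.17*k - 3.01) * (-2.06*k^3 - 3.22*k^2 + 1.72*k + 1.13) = -0.5974*k^5 - 5.404*k^4 - 0.288*k^3 + 13.7523*k^2 - 2.7251*k - 3.4013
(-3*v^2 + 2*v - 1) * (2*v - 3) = -6*v^3 + 13*v^2 - 8*v + 3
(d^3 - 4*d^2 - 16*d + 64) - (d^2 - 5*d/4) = d^3 - 5*d^2 - 59*d/4 + 64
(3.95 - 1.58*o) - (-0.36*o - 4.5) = 8.45 - 1.22*o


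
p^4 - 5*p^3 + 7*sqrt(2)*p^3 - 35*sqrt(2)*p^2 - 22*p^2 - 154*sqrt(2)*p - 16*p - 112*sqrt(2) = (p - 8)*(p + 1)*(p + 2)*(p + 7*sqrt(2))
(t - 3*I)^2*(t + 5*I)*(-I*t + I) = -I*t^4 - t^3 + I*t^3 + t^2 - 21*I*t^2 - 45*t + 21*I*t + 45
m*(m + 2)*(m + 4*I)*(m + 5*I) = m^4 + 2*m^3 + 9*I*m^3 - 20*m^2 + 18*I*m^2 - 40*m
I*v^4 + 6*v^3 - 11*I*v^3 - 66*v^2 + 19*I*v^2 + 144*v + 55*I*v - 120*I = (v - 8)*(v - 3)*(v - 5*I)*(I*v + 1)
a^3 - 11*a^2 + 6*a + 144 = (a - 8)*(a - 6)*(a + 3)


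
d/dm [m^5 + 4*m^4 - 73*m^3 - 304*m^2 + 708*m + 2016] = 5*m^4 + 16*m^3 - 219*m^2 - 608*m + 708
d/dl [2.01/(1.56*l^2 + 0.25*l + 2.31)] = (-6.2712*l - 0.5025)/(1.56*l^2 + 0.25*l + 2.31)^2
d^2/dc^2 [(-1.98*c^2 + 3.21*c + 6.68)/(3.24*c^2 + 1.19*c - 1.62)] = (82.662768*c^3 + 358.388064*c^2 + 255.624336*c + 91.026916)/(34.012224*c^6 + 37.476432*c^5 - 37.253844*c^4 - 35.791273*c^3 + 18.626922*c^2 + 9.369108*c - 4.251528)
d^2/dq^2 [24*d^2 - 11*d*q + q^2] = 2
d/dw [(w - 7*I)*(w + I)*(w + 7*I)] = 3*w^2 + 2*I*w + 49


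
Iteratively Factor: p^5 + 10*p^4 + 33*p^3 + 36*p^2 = (p + 4)*(p^4 + 6*p^3 + 9*p^2) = p*(p + 4)*(p^3 + 6*p^2 + 9*p) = p*(p + 3)*(p + 4)*(p^2 + 3*p) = p*(p + 3)^2*(p + 4)*(p)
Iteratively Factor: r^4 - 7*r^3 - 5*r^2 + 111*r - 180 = (r + 4)*(r^3 - 11*r^2 + 39*r - 45) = (r - 3)*(r + 4)*(r^2 - 8*r + 15) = (r - 3)^2*(r + 4)*(r - 5)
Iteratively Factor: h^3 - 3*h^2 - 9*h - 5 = (h + 1)*(h^2 - 4*h - 5) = (h + 1)^2*(h - 5)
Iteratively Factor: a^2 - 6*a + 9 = (a - 3)*(a - 3)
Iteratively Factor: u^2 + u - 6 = (u + 3)*(u - 2)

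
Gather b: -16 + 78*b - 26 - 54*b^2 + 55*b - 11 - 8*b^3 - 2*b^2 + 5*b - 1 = -8*b^3 - 56*b^2 + 138*b - 54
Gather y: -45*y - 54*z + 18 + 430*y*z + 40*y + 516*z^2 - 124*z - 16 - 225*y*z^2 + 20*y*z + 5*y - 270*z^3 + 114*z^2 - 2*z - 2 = y*(-225*z^2 + 450*z) - 270*z^3 + 630*z^2 - 180*z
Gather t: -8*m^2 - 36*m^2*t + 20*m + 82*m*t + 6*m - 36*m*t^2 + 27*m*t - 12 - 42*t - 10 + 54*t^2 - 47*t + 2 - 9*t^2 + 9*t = -8*m^2 + 26*m + t^2*(45 - 36*m) + t*(-36*m^2 + 109*m - 80) - 20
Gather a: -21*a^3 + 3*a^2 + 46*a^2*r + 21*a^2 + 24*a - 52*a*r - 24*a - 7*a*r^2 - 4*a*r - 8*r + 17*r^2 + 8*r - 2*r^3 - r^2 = -21*a^3 + a^2*(46*r + 24) + a*(-7*r^2 - 56*r) - 2*r^3 + 16*r^2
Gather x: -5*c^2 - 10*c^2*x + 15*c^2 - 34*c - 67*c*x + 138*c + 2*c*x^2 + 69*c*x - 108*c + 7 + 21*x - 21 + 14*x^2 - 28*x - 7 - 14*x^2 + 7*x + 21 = 10*c^2 + 2*c*x^2 - 4*c + x*(-10*c^2 + 2*c)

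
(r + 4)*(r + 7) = r^2 + 11*r + 28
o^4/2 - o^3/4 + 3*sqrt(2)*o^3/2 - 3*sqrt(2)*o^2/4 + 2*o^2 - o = o*(o/2 + sqrt(2))*(o - 1/2)*(o + sqrt(2))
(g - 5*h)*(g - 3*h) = g^2 - 8*g*h + 15*h^2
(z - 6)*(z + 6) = z^2 - 36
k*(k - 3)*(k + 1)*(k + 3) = k^4 + k^3 - 9*k^2 - 9*k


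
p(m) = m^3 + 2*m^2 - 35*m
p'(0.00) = -35.00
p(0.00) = 0.00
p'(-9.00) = 172.00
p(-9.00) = -252.00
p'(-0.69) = -36.33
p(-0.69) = 24.77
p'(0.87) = -29.25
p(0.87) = -28.28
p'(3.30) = 10.87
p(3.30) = -57.78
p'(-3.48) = -12.59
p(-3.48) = 103.88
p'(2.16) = -12.36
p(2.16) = -56.19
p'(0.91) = -28.88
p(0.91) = -29.44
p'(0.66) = -31.05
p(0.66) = -21.94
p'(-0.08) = -35.30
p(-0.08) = 2.81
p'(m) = 3*m^2 + 4*m - 35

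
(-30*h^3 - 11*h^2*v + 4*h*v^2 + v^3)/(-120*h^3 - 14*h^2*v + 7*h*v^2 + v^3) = (-6*h^2 - h*v + v^2)/(-24*h^2 + 2*h*v + v^2)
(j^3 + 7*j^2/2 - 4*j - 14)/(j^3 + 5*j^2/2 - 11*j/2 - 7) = (j + 2)/(j + 1)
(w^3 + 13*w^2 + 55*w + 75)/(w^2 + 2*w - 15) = (w^2 + 8*w + 15)/(w - 3)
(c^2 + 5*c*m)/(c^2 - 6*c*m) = (c + 5*m)/(c - 6*m)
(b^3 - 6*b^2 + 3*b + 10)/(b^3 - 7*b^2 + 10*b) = (b + 1)/b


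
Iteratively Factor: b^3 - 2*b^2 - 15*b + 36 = (b - 3)*(b^2 + b - 12) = (b - 3)*(b + 4)*(b - 3)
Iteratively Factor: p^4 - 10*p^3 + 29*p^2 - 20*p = (p - 4)*(p^3 - 6*p^2 + 5*p) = (p - 5)*(p - 4)*(p^2 - p) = p*(p - 5)*(p - 4)*(p - 1)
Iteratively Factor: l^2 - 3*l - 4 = (l - 4)*(l + 1)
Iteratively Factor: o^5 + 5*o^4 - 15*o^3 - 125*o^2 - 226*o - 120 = (o - 5)*(o^4 + 10*o^3 + 35*o^2 + 50*o + 24) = (o - 5)*(o + 3)*(o^3 + 7*o^2 + 14*o + 8) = (o - 5)*(o + 2)*(o + 3)*(o^2 + 5*o + 4) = (o - 5)*(o + 2)*(o + 3)*(o + 4)*(o + 1)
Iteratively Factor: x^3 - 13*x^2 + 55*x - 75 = (x - 3)*(x^2 - 10*x + 25) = (x - 5)*(x - 3)*(x - 5)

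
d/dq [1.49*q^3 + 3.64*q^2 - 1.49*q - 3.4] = 4.47*q^2 + 7.28*q - 1.49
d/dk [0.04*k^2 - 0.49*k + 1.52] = 0.08*k - 0.49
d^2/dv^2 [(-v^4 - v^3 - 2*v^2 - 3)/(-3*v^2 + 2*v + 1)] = 2*(9*v^6 - 18*v^5 + 3*v^4 + 35*v^3 + 111*v^2 - 51*v + 23)/(27*v^6 - 54*v^5 + 9*v^4 + 28*v^3 - 3*v^2 - 6*v - 1)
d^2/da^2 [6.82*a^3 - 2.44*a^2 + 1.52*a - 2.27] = 40.92*a - 4.88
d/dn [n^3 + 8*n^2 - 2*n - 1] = 3*n^2 + 16*n - 2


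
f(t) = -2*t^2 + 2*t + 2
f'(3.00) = -10.00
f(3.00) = -10.00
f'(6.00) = -22.00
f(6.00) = -58.00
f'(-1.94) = 9.76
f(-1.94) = -9.41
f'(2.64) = -8.56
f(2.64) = -6.66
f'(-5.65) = 24.60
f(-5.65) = -73.14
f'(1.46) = -3.84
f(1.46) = 0.66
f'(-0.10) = 2.40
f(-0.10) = 1.78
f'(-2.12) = 10.48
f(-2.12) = -11.23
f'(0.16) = 1.36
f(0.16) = 2.27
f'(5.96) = -21.84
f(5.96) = -57.12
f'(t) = 2 - 4*t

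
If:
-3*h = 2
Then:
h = -2/3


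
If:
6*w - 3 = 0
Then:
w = 1/2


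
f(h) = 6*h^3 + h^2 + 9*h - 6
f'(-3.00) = 165.00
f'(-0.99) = 24.66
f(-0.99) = -19.75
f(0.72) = 3.24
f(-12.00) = -10338.00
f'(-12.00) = 2577.00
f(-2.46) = -111.41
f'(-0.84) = 20.02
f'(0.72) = 19.77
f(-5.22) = -879.15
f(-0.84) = -16.41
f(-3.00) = -186.00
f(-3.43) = -267.23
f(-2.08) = -74.39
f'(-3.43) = 213.91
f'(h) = 18*h^2 + 2*h + 9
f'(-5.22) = 489.03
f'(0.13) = 9.56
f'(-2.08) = 82.72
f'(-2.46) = 113.01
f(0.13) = -4.80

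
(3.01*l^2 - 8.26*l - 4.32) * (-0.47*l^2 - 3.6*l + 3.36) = -1.4147*l^4 - 6.9538*l^3 + 41.88*l^2 - 12.2016*l - 14.5152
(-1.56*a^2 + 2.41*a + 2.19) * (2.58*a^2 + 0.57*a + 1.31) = -4.0248*a^4 + 5.3286*a^3 + 4.9803*a^2 + 4.4054*a + 2.8689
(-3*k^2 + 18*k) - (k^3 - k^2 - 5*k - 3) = -k^3 - 2*k^2 + 23*k + 3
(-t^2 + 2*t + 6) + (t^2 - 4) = 2*t + 2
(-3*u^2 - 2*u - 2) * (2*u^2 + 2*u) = -6*u^4 - 10*u^3 - 8*u^2 - 4*u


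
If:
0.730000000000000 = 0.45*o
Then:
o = 1.62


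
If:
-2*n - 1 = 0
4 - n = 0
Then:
No Solution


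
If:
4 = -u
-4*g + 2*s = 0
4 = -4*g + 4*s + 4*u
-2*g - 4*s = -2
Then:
No Solution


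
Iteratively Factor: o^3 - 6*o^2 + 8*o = (o - 4)*(o^2 - 2*o) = o*(o - 4)*(o - 2)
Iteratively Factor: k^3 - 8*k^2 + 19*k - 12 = (k - 3)*(k^2 - 5*k + 4) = (k - 4)*(k - 3)*(k - 1)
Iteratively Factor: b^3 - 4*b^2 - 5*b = (b)*(b^2 - 4*b - 5) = b*(b + 1)*(b - 5)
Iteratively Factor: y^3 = (y)*(y^2) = y^2*(y)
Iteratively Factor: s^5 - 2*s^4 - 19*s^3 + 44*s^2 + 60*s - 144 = (s - 3)*(s^4 + s^3 - 16*s^2 - 4*s + 48) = (s - 3)^2*(s^3 + 4*s^2 - 4*s - 16) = (s - 3)^2*(s - 2)*(s^2 + 6*s + 8) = (s - 3)^2*(s - 2)*(s + 2)*(s + 4)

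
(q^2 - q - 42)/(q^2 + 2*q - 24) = (q - 7)/(q - 4)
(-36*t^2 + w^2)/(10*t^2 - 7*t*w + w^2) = (-36*t^2 + w^2)/(10*t^2 - 7*t*w + w^2)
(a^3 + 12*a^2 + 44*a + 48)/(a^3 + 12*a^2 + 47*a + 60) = (a^2 + 8*a + 12)/(a^2 + 8*a + 15)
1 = 1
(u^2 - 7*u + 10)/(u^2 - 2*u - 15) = (u - 2)/(u + 3)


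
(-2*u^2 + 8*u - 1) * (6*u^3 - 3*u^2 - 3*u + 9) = -12*u^5 + 54*u^4 - 24*u^3 - 39*u^2 + 75*u - 9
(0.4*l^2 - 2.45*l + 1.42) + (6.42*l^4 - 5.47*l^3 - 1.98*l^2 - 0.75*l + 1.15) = 6.42*l^4 - 5.47*l^3 - 1.58*l^2 - 3.2*l + 2.57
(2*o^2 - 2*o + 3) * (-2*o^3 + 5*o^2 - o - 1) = -4*o^5 + 14*o^4 - 18*o^3 + 15*o^2 - o - 3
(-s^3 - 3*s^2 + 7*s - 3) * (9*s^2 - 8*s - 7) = -9*s^5 - 19*s^4 + 94*s^3 - 62*s^2 - 25*s + 21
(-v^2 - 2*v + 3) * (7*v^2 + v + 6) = -7*v^4 - 15*v^3 + 13*v^2 - 9*v + 18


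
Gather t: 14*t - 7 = 14*t - 7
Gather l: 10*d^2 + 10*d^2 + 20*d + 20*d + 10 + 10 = 20*d^2 + 40*d + 20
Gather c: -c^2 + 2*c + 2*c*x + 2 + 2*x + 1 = -c^2 + c*(2*x + 2) + 2*x + 3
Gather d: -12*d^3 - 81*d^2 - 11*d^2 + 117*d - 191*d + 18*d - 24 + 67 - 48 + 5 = -12*d^3 - 92*d^2 - 56*d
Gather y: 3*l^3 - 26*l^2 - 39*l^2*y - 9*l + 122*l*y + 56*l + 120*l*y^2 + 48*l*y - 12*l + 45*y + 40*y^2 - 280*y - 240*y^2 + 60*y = 3*l^3 - 26*l^2 + 35*l + y^2*(120*l - 200) + y*(-39*l^2 + 170*l - 175)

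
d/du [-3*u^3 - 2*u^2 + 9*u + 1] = -9*u^2 - 4*u + 9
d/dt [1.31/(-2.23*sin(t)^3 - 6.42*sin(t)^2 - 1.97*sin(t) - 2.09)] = (8.7639*sin(t)^2 + 16.8204*sin(t) + 2.5807)*cos(t)/(2.23*sin(t)^3 + 6.42*sin(t)^2 + 1.97*sin(t) + 2.09)^2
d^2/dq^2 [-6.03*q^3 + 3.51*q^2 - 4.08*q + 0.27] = 7.02 - 36.18*q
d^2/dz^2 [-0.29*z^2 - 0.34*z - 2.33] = -0.580000000000000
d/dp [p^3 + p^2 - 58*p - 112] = 3*p^2 + 2*p - 58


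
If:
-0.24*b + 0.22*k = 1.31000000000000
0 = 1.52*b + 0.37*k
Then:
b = -1.15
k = 4.71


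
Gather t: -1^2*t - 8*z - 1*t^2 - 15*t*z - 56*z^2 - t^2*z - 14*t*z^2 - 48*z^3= t^2*(-z - 1) + t*(-14*z^2 - 15*z - 1) - 48*z^3 - 56*z^2 - 8*z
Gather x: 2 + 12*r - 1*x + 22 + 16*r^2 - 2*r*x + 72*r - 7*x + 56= 16*r^2 + 84*r + x*(-2*r - 8) + 80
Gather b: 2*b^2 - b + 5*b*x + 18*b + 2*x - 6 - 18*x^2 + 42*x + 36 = 2*b^2 + b*(5*x + 17) - 18*x^2 + 44*x + 30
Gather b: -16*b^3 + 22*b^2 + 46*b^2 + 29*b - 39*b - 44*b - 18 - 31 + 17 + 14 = -16*b^3 + 68*b^2 - 54*b - 18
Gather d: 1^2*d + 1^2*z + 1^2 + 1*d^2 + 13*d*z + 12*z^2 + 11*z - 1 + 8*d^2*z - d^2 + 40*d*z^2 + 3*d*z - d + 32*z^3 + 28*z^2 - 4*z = 8*d^2*z + d*(40*z^2 + 16*z) + 32*z^3 + 40*z^2 + 8*z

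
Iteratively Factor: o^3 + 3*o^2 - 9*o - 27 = (o + 3)*(o^2 - 9) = (o + 3)^2*(o - 3)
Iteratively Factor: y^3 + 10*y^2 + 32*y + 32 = (y + 2)*(y^2 + 8*y + 16) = (y + 2)*(y + 4)*(y + 4)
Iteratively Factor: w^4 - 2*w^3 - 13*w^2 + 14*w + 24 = (w + 3)*(w^3 - 5*w^2 + 2*w + 8) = (w + 1)*(w + 3)*(w^2 - 6*w + 8) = (w - 2)*(w + 1)*(w + 3)*(w - 4)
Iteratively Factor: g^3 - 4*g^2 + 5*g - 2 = (g - 1)*(g^2 - 3*g + 2) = (g - 2)*(g - 1)*(g - 1)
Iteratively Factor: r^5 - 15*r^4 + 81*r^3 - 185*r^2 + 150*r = (r - 5)*(r^4 - 10*r^3 + 31*r^2 - 30*r) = (r - 5)^2*(r^3 - 5*r^2 + 6*r) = (r - 5)^2*(r - 2)*(r^2 - 3*r) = r*(r - 5)^2*(r - 2)*(r - 3)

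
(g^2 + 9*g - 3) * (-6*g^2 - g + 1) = -6*g^4 - 55*g^3 + 10*g^2 + 12*g - 3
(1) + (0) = 1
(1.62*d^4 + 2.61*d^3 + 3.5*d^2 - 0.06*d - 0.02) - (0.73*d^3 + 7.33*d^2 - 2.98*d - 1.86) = 1.62*d^4 + 1.88*d^3 - 3.83*d^2 + 2.92*d + 1.84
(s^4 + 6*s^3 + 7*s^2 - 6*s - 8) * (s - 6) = s^5 - 29*s^3 - 48*s^2 + 28*s + 48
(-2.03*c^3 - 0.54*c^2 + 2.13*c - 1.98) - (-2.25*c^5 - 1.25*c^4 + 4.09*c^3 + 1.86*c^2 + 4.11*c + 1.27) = 2.25*c^5 + 1.25*c^4 - 6.12*c^3 - 2.4*c^2 - 1.98*c - 3.25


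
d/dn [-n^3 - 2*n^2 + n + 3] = -3*n^2 - 4*n + 1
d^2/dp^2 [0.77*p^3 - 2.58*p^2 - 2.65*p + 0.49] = 4.62*p - 5.16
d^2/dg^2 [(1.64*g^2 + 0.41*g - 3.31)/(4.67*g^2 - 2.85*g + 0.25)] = (61.538458*g^3 - 444.612954*g^2 + 261.45462*g - 45.25285)/(101.847563*g^6 - 186.466095*g^5 + 130.1529*g^4 - 43.113375*g^3 + 6.9675*g^2 - 0.534375*g + 0.015625)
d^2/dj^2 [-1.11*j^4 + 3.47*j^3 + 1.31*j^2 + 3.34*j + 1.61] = -13.32*j^2 + 20.82*j + 2.62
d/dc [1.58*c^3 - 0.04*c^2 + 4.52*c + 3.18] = 4.74*c^2 - 0.08*c + 4.52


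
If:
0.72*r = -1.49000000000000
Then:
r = -2.07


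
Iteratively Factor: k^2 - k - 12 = (k - 4)*(k + 3)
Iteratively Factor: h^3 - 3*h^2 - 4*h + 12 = (h - 2)*(h^2 - h - 6) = (h - 2)*(h + 2)*(h - 3)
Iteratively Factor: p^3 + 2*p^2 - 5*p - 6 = (p + 3)*(p^2 - p - 2) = (p + 1)*(p + 3)*(p - 2)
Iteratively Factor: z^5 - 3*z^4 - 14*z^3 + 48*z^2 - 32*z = (z - 4)*(z^4 + z^3 - 10*z^2 + 8*z) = (z - 4)*(z - 2)*(z^3 + 3*z^2 - 4*z) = z*(z - 4)*(z - 2)*(z^2 + 3*z - 4) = z*(z - 4)*(z - 2)*(z + 4)*(z - 1)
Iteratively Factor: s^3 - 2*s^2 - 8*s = (s + 2)*(s^2 - 4*s) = s*(s + 2)*(s - 4)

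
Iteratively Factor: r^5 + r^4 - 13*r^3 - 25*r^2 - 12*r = (r + 1)*(r^4 - 13*r^2 - 12*r) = (r + 1)*(r + 3)*(r^3 - 3*r^2 - 4*r) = (r + 1)^2*(r + 3)*(r^2 - 4*r) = (r - 4)*(r + 1)^2*(r + 3)*(r)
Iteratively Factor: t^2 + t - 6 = (t - 2)*(t + 3)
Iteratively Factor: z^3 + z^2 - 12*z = (z - 3)*(z^2 + 4*z) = z*(z - 3)*(z + 4)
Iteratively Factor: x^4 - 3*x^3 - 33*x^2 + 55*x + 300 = (x - 5)*(x^3 + 2*x^2 - 23*x - 60) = (x - 5)*(x + 3)*(x^2 - x - 20) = (x - 5)*(x + 3)*(x + 4)*(x - 5)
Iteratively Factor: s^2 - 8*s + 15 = (s - 5)*(s - 3)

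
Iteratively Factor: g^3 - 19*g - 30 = (g + 2)*(g^2 - 2*g - 15) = (g + 2)*(g + 3)*(g - 5)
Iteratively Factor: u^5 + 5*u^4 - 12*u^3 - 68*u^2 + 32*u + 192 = (u + 4)*(u^4 + u^3 - 16*u^2 - 4*u + 48) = (u + 2)*(u + 4)*(u^3 - u^2 - 14*u + 24) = (u + 2)*(u + 4)^2*(u^2 - 5*u + 6) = (u - 3)*(u + 2)*(u + 4)^2*(u - 2)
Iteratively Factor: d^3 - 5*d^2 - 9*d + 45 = (d - 3)*(d^2 - 2*d - 15) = (d - 3)*(d + 3)*(d - 5)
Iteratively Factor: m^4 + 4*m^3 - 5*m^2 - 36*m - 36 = (m - 3)*(m^3 + 7*m^2 + 16*m + 12) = (m - 3)*(m + 3)*(m^2 + 4*m + 4) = (m - 3)*(m + 2)*(m + 3)*(m + 2)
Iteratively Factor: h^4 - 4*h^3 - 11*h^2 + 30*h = (h - 2)*(h^3 - 2*h^2 - 15*h) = h*(h - 2)*(h^2 - 2*h - 15) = h*(h - 5)*(h - 2)*(h + 3)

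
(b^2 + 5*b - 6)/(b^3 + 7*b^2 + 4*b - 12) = 1/(b + 2)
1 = 1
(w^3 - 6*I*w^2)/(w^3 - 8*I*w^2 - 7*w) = w*(-w + 6*I)/(-w^2 + 8*I*w + 7)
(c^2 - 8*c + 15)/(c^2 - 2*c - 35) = (-c^2 + 8*c - 15)/(-c^2 + 2*c + 35)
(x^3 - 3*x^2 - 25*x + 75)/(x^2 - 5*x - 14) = (-x^3 + 3*x^2 + 25*x - 75)/(-x^2 + 5*x + 14)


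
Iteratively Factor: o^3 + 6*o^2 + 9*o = (o + 3)*(o^2 + 3*o) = (o + 3)^2*(o)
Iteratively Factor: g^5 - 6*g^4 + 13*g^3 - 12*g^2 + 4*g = (g - 2)*(g^4 - 4*g^3 + 5*g^2 - 2*g) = (g - 2)*(g - 1)*(g^3 - 3*g^2 + 2*g) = (g - 2)^2*(g - 1)*(g^2 - g) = (g - 2)^2*(g - 1)^2*(g)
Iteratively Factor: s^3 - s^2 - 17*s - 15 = (s - 5)*(s^2 + 4*s + 3) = (s - 5)*(s + 1)*(s + 3)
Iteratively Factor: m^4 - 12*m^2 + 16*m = (m)*(m^3 - 12*m + 16) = m*(m + 4)*(m^2 - 4*m + 4) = m*(m - 2)*(m + 4)*(m - 2)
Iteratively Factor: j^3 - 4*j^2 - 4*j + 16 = (j - 2)*(j^2 - 2*j - 8) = (j - 4)*(j - 2)*(j + 2)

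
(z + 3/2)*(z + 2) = z^2 + 7*z/2 + 3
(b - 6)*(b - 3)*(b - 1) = b^3 - 10*b^2 + 27*b - 18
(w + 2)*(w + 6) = w^2 + 8*w + 12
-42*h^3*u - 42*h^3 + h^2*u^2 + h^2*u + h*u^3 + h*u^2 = (-6*h + u)*(7*h + u)*(h*u + h)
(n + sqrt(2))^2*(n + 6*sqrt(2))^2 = n^4 + 14*sqrt(2)*n^3 + 122*n^2 + 168*sqrt(2)*n + 144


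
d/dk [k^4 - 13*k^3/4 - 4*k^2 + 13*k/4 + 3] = 4*k^3 - 39*k^2/4 - 8*k + 13/4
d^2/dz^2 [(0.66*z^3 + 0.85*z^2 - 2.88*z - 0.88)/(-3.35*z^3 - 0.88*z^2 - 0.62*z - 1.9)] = (-15.18689*z^6 + 202.14972*z^5 + 230.45454*z^4 + 112.375516*z^3 - 201.056688*z^2 - 73.914192*z - 15.188456)/(37.595375*z^9 + 29.6274*z^8 + 28.65657*z^7 + 75.616282*z^6 + 38.910804*z^5 + 29.106696*z^4 + 42.738668*z^3 + 11.72148*z^2 + 6.7146*z + 6.859)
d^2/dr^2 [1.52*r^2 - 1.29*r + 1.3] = 3.04000000000000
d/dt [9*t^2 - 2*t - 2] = 18*t - 2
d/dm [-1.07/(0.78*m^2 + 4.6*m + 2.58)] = (1.6692*m + 4.922)/(0.78*m^2 + 4.6*m + 2.58)^2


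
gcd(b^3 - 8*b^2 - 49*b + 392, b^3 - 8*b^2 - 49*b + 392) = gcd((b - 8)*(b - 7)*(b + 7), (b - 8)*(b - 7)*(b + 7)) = b^3 - 8*b^2 - 49*b + 392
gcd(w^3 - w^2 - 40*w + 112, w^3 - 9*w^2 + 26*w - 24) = w - 4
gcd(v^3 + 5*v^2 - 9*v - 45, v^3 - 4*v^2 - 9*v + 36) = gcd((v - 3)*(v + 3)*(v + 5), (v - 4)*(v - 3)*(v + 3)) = v^2 - 9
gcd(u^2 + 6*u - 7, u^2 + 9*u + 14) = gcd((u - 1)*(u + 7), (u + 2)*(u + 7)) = u + 7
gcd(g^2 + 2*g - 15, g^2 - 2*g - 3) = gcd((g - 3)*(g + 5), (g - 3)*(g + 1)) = g - 3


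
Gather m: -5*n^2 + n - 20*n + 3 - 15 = -5*n^2 - 19*n - 12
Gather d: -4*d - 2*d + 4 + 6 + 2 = 12 - 6*d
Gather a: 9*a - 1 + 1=9*a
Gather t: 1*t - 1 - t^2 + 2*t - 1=-t^2 + 3*t - 2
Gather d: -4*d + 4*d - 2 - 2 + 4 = 0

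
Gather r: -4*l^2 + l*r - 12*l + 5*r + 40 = -4*l^2 - 12*l + r*(l + 5) + 40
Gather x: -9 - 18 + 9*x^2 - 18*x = 9*x^2 - 18*x - 27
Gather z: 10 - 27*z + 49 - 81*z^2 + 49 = -81*z^2 - 27*z + 108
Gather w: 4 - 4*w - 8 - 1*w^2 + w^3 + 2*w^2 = w^3 + w^2 - 4*w - 4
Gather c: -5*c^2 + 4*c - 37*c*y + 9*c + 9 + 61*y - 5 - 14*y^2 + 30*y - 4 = -5*c^2 + c*(13 - 37*y) - 14*y^2 + 91*y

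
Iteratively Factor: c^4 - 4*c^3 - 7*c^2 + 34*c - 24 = (c - 2)*(c^3 - 2*c^2 - 11*c + 12) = (c - 2)*(c + 3)*(c^2 - 5*c + 4) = (c - 2)*(c - 1)*(c + 3)*(c - 4)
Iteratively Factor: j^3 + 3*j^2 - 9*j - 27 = (j - 3)*(j^2 + 6*j + 9) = (j - 3)*(j + 3)*(j + 3)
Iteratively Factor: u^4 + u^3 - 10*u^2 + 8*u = (u - 2)*(u^3 + 3*u^2 - 4*u) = (u - 2)*(u - 1)*(u^2 + 4*u) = u*(u - 2)*(u - 1)*(u + 4)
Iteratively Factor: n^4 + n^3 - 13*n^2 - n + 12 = (n + 1)*(n^3 - 13*n + 12) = (n - 1)*(n + 1)*(n^2 + n - 12) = (n - 1)*(n + 1)*(n + 4)*(n - 3)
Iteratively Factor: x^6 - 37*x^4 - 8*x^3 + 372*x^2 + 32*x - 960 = (x + 4)*(x^5 - 4*x^4 - 21*x^3 + 76*x^2 + 68*x - 240) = (x - 5)*(x + 4)*(x^4 + x^3 - 16*x^2 - 4*x + 48) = (x - 5)*(x + 2)*(x + 4)*(x^3 - x^2 - 14*x + 24) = (x - 5)*(x - 3)*(x + 2)*(x + 4)*(x^2 + 2*x - 8) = (x - 5)*(x - 3)*(x + 2)*(x + 4)^2*(x - 2)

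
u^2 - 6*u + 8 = (u - 4)*(u - 2)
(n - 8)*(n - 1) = n^2 - 9*n + 8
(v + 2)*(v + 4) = v^2 + 6*v + 8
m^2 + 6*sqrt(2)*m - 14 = (m - sqrt(2))*(m + 7*sqrt(2))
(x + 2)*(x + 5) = x^2 + 7*x + 10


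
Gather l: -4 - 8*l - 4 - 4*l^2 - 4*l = -4*l^2 - 12*l - 8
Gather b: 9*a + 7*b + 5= 9*a + 7*b + 5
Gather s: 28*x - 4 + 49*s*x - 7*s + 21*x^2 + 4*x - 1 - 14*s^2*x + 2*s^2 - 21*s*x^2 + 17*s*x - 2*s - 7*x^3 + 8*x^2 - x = s^2*(2 - 14*x) + s*(-21*x^2 + 66*x - 9) - 7*x^3 + 29*x^2 + 31*x - 5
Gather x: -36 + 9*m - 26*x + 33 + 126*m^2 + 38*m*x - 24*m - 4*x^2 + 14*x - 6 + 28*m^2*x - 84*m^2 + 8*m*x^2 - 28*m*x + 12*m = 42*m^2 - 3*m + x^2*(8*m - 4) + x*(28*m^2 + 10*m - 12) - 9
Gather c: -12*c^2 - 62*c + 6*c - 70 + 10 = -12*c^2 - 56*c - 60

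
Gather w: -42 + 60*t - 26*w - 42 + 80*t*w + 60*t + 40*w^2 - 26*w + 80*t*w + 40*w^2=120*t + 80*w^2 + w*(160*t - 52) - 84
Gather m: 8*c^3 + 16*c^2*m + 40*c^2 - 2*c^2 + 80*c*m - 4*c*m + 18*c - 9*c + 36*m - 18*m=8*c^3 + 38*c^2 + 9*c + m*(16*c^2 + 76*c + 18)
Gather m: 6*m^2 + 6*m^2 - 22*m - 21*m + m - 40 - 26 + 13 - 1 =12*m^2 - 42*m - 54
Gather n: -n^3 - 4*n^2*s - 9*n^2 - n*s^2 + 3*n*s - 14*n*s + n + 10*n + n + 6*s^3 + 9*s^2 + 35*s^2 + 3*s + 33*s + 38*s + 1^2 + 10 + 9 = -n^3 + n^2*(-4*s - 9) + n*(-s^2 - 11*s + 12) + 6*s^3 + 44*s^2 + 74*s + 20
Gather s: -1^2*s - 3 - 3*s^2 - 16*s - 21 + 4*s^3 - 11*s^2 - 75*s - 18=4*s^3 - 14*s^2 - 92*s - 42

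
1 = 1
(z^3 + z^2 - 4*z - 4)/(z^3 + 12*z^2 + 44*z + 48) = (z^2 - z - 2)/(z^2 + 10*z + 24)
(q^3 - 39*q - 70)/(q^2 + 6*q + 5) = (q^2 - 5*q - 14)/(q + 1)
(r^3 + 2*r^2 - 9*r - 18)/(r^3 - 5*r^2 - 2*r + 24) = (r + 3)/(r - 4)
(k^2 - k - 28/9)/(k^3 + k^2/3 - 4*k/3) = (k - 7/3)/(k*(k - 1))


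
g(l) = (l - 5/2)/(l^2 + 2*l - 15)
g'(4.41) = -0.04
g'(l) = (-2*l - 2)*(l - 5/2)/(l^2 + 2*l - 15)^2 + 1/(l^2 + 2*l - 15) = (l^2 + 2*l - (l + 1)*(2*l - 5) - 15)/(l^2 + 2*l - 15)^2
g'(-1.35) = -0.07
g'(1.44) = -0.05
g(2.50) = 0.00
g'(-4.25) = -1.67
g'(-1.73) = -0.09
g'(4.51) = -0.04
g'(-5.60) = -2.61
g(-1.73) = 0.27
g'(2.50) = -0.27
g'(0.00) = -0.04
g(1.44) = 0.11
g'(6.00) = -0.01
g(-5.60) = -1.57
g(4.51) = 0.14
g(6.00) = 0.11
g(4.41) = 0.14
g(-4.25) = 1.24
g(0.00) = 0.17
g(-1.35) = 0.24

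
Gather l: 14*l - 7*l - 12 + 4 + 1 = 7*l - 7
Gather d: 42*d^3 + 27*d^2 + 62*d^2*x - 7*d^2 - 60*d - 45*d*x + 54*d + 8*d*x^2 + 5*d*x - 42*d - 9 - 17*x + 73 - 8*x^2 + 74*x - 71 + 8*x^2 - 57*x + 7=42*d^3 + d^2*(62*x + 20) + d*(8*x^2 - 40*x - 48)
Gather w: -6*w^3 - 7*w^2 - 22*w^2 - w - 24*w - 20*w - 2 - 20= -6*w^3 - 29*w^2 - 45*w - 22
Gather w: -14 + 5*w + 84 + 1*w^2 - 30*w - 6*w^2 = -5*w^2 - 25*w + 70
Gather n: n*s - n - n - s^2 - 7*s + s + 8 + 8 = n*(s - 2) - s^2 - 6*s + 16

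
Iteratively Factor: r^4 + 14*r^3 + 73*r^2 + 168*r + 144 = (r + 4)*(r^3 + 10*r^2 + 33*r + 36) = (r + 3)*(r + 4)*(r^2 + 7*r + 12) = (r + 3)*(r + 4)^2*(r + 3)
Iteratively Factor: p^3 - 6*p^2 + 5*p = (p)*(p^2 - 6*p + 5) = p*(p - 1)*(p - 5)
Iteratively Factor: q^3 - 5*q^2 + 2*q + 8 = (q + 1)*(q^2 - 6*q + 8) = (q - 4)*(q + 1)*(q - 2)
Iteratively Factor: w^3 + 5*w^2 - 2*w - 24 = (w - 2)*(w^2 + 7*w + 12) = (w - 2)*(w + 4)*(w + 3)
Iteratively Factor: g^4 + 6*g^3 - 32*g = (g + 4)*(g^3 + 2*g^2 - 8*g) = g*(g + 4)*(g^2 + 2*g - 8) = g*(g + 4)^2*(g - 2)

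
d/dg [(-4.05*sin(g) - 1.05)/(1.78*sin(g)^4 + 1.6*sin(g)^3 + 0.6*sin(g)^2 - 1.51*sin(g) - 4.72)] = (21.627*sin(g)^4 + 20.436*sin(g)^3 + 7.47*sin(g)^2 + 1.26*sin(g) + 17.5305)*cos(g)/(3.1684*sin(g)^8 + 5.696*sin(g)^7 + 4.696*sin(g)^6 - 3.4556*sin(g)^5 - 21.2752*sin(g)^4 - 16.916*sin(g)^3 - 3.3839*sin(g)^2 + 14.2544*sin(g) + 22.2784)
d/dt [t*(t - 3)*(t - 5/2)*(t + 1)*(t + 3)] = 5*t^4 - 6*t^3 - 69*t^2/2 + 27*t + 45/2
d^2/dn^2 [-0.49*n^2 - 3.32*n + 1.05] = -0.980000000000000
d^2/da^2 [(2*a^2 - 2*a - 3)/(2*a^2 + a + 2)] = 6*(-4*a^3 - 20*a^2 + 2*a + 7)/(8*a^6 + 12*a^5 + 30*a^4 + 25*a^3 + 30*a^2 + 12*a + 8)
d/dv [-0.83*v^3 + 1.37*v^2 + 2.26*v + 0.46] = -2.49*v^2 + 2.74*v + 2.26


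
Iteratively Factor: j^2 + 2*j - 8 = (j + 4)*(j - 2)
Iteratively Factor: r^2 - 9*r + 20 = (r - 4)*(r - 5)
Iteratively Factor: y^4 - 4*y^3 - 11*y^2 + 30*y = (y - 5)*(y^3 + y^2 - 6*y) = y*(y - 5)*(y^2 + y - 6) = y*(y - 5)*(y + 3)*(y - 2)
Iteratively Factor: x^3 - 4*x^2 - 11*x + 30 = (x - 2)*(x^2 - 2*x - 15) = (x - 2)*(x + 3)*(x - 5)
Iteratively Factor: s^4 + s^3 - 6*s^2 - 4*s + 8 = (s - 2)*(s^3 + 3*s^2 - 4) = (s - 2)*(s + 2)*(s^2 + s - 2) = (s - 2)*(s + 2)^2*(s - 1)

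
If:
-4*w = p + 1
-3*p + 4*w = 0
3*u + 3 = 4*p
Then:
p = -1/4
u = -4/3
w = -3/16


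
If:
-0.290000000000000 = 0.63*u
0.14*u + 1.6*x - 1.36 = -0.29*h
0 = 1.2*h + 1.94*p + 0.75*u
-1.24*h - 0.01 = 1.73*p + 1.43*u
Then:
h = 2.00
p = -1.06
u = -0.46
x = 0.53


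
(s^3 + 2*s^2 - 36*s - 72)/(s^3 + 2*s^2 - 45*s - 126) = (s^2 - 4*s - 12)/(s^2 - 4*s - 21)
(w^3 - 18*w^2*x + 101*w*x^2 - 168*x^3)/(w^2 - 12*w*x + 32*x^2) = (-w^2 + 10*w*x - 21*x^2)/(-w + 4*x)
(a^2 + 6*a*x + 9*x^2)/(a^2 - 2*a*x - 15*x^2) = (-a - 3*x)/(-a + 5*x)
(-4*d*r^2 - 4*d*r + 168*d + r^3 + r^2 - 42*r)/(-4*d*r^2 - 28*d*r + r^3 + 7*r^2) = (r - 6)/r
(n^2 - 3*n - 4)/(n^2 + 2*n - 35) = (n^2 - 3*n - 4)/(n^2 + 2*n - 35)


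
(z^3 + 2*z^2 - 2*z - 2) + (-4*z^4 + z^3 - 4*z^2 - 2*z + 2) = -4*z^4 + 2*z^3 - 2*z^2 - 4*z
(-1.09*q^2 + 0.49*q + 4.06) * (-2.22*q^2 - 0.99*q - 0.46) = 2.4198*q^4 - 0.00869999999999993*q^3 - 8.9969*q^2 - 4.2448*q - 1.8676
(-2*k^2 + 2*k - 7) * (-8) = 16*k^2 - 16*k + 56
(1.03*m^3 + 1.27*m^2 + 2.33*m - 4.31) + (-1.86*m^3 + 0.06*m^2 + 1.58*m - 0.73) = -0.83*m^3 + 1.33*m^2 + 3.91*m - 5.04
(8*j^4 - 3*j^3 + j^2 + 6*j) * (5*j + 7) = 40*j^5 + 41*j^4 - 16*j^3 + 37*j^2 + 42*j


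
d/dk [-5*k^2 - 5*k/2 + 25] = -10*k - 5/2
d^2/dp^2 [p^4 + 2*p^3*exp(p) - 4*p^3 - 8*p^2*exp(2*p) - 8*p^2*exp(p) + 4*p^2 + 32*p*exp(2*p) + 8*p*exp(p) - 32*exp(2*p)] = 2*p^3*exp(p) - 32*p^2*exp(2*p) + 4*p^2*exp(p) + 12*p^2 + 64*p*exp(2*p) - 12*p*exp(p) - 24*p - 16*exp(2*p) + 8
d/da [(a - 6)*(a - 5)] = 2*a - 11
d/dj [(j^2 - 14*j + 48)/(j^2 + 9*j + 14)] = (23*j^2 - 68*j - 628)/(j^4 + 18*j^3 + 109*j^2 + 252*j + 196)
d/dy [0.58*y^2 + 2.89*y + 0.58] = 1.16*y + 2.89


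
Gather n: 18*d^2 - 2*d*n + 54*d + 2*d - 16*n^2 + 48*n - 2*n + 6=18*d^2 + 56*d - 16*n^2 + n*(46 - 2*d) + 6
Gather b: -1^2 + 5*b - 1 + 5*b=10*b - 2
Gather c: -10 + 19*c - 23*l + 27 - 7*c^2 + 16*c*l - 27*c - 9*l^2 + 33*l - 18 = -7*c^2 + c*(16*l - 8) - 9*l^2 + 10*l - 1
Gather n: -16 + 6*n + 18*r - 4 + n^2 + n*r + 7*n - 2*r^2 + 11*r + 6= n^2 + n*(r + 13) - 2*r^2 + 29*r - 14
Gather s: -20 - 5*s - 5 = -5*s - 25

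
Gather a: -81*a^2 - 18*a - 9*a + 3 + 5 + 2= -81*a^2 - 27*a + 10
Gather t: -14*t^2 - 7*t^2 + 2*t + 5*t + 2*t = -21*t^2 + 9*t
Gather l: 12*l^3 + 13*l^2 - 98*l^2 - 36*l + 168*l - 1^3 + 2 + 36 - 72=12*l^3 - 85*l^2 + 132*l - 35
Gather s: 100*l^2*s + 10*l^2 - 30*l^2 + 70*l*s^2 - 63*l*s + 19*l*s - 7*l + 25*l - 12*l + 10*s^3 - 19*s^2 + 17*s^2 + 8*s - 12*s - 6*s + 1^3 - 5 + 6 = -20*l^2 + 6*l + 10*s^3 + s^2*(70*l - 2) + s*(100*l^2 - 44*l - 10) + 2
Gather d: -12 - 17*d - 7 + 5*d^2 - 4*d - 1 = 5*d^2 - 21*d - 20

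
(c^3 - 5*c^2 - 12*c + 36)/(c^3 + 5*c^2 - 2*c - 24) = (c - 6)/(c + 4)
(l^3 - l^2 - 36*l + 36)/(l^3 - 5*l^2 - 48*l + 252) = (l^2 + 5*l - 6)/(l^2 + l - 42)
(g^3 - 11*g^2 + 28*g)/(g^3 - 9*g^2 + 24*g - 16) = g*(g - 7)/(g^2 - 5*g + 4)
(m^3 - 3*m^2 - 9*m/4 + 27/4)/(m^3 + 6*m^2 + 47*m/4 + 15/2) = (2*m^2 - 9*m + 9)/(2*m^2 + 9*m + 10)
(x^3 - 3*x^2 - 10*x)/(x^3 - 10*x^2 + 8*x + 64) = x*(x - 5)/(x^2 - 12*x + 32)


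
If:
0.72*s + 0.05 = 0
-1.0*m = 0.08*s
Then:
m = 0.01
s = -0.07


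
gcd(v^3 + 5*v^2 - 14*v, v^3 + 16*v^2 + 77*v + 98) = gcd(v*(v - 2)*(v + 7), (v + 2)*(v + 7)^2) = v + 7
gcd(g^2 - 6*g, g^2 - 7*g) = g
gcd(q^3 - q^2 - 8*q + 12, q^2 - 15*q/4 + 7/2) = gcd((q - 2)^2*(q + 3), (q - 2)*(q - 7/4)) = q - 2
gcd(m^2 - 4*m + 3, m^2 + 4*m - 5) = m - 1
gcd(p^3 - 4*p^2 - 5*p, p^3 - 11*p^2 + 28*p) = p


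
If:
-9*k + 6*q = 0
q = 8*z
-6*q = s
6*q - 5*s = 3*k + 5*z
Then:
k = 0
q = 0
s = 0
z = 0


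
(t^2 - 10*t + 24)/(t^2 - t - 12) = (t - 6)/(t + 3)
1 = 1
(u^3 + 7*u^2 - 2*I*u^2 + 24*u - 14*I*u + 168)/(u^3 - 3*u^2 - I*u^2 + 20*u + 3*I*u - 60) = (u^2 + u*(7 - 6*I) - 42*I)/(u^2 - u*(3 + 5*I) + 15*I)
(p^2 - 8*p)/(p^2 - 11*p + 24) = p/(p - 3)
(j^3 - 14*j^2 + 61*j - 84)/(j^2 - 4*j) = j - 10 + 21/j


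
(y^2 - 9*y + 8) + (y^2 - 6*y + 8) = 2*y^2 - 15*y + 16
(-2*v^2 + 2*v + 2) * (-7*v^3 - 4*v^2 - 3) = 14*v^5 - 6*v^4 - 22*v^3 - 2*v^2 - 6*v - 6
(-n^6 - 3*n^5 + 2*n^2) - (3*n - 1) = -n^6 - 3*n^5 + 2*n^2 - 3*n + 1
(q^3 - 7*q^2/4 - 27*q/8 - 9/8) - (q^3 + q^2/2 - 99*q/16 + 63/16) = -9*q^2/4 + 45*q/16 - 81/16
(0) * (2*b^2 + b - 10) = 0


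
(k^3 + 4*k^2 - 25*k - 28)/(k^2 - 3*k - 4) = k + 7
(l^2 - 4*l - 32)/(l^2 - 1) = (l^2 - 4*l - 32)/(l^2 - 1)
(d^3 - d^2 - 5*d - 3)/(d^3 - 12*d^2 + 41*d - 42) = (d^2 + 2*d + 1)/(d^2 - 9*d + 14)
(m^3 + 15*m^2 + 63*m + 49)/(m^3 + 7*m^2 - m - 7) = (m + 7)/(m - 1)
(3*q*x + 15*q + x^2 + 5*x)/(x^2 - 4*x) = (3*q*x + 15*q + x^2 + 5*x)/(x*(x - 4))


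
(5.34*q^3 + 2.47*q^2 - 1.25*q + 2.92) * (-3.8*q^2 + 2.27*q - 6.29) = -20.292*q^5 + 2.7358*q^4 - 23.2317*q^3 - 29.4698*q^2 + 14.4909*q - 18.3668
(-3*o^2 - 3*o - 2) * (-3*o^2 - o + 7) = 9*o^4 + 12*o^3 - 12*o^2 - 19*o - 14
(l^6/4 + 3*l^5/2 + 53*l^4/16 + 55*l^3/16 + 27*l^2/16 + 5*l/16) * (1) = l^6/4 + 3*l^5/2 + 53*l^4/16 + 55*l^3/16 + 27*l^2/16 + 5*l/16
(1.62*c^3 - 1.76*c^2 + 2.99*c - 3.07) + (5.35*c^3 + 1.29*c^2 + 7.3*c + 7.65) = 6.97*c^3 - 0.47*c^2 + 10.29*c + 4.58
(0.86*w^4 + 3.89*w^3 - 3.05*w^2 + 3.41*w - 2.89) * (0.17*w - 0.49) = 0.1462*w^5 + 0.2399*w^4 - 2.4246*w^3 + 2.0742*w^2 - 2.1622*w + 1.4161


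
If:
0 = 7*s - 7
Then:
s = 1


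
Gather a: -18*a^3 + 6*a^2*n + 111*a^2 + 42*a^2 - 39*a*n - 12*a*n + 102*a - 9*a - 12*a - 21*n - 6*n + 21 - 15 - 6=-18*a^3 + a^2*(6*n + 153) + a*(81 - 51*n) - 27*n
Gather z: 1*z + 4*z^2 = 4*z^2 + z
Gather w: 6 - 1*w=6 - w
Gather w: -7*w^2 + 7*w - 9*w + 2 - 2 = -7*w^2 - 2*w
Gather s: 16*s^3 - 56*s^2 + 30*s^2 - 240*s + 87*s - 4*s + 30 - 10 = 16*s^3 - 26*s^2 - 157*s + 20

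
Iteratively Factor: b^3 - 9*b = (b)*(b^2 - 9) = b*(b + 3)*(b - 3)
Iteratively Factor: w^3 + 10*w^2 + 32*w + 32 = (w + 2)*(w^2 + 8*w + 16) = (w + 2)*(w + 4)*(w + 4)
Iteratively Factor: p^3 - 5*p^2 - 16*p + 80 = (p - 5)*(p^2 - 16) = (p - 5)*(p - 4)*(p + 4)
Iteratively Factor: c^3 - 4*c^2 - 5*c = (c - 5)*(c^2 + c) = (c - 5)*(c + 1)*(c)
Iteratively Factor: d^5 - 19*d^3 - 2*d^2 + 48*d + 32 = (d - 4)*(d^4 + 4*d^3 - 3*d^2 - 14*d - 8) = (d - 4)*(d + 4)*(d^3 - 3*d - 2) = (d - 4)*(d + 1)*(d + 4)*(d^2 - d - 2) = (d - 4)*(d - 2)*(d + 1)*(d + 4)*(d + 1)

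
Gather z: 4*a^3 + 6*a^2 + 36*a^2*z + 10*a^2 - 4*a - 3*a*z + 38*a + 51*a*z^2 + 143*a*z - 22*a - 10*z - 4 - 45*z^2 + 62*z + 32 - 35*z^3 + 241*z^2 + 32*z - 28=4*a^3 + 16*a^2 + 12*a - 35*z^3 + z^2*(51*a + 196) + z*(36*a^2 + 140*a + 84)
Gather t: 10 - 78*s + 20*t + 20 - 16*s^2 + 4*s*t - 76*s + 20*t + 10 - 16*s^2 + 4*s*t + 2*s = -32*s^2 - 152*s + t*(8*s + 40) + 40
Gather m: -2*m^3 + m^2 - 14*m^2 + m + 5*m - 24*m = -2*m^3 - 13*m^2 - 18*m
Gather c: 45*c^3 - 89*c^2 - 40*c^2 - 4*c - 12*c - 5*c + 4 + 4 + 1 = 45*c^3 - 129*c^2 - 21*c + 9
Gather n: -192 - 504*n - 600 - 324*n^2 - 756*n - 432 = -324*n^2 - 1260*n - 1224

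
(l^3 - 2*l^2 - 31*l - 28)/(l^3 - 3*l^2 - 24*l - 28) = (l^2 + 5*l + 4)/(l^2 + 4*l + 4)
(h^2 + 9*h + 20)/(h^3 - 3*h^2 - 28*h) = (h + 5)/(h*(h - 7))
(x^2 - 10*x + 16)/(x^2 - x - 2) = (x - 8)/(x + 1)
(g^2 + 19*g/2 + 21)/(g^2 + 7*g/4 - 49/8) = 4*(g + 6)/(4*g - 7)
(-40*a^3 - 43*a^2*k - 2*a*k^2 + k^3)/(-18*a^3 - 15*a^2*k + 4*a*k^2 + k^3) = (40*a^2 + 3*a*k - k^2)/(18*a^2 - 3*a*k - k^2)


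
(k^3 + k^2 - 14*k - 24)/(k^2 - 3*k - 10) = (k^2 - k - 12)/(k - 5)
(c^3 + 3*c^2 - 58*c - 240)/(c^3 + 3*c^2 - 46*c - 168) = (c^2 - 3*c - 40)/(c^2 - 3*c - 28)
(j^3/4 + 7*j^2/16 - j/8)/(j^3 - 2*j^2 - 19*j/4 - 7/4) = j*(-4*j^2 - 7*j + 2)/(4*(-4*j^3 + 8*j^2 + 19*j + 7))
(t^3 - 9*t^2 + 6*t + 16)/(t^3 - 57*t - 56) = (t - 2)/(t + 7)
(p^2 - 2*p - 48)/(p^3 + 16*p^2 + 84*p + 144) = (p - 8)/(p^2 + 10*p + 24)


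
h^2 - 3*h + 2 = (h - 2)*(h - 1)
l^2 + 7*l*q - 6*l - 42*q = (l - 6)*(l + 7*q)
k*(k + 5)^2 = k^3 + 10*k^2 + 25*k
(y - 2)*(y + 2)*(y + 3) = y^3 + 3*y^2 - 4*y - 12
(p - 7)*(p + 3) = p^2 - 4*p - 21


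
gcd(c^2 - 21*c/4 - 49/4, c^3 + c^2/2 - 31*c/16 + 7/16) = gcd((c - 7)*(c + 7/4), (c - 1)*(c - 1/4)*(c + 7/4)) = c + 7/4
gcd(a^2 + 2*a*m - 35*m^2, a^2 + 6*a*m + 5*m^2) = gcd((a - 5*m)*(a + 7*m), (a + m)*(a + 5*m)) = 1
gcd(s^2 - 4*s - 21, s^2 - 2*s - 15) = s + 3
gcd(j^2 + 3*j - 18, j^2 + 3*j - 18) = j^2 + 3*j - 18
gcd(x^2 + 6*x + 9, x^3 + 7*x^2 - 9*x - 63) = x + 3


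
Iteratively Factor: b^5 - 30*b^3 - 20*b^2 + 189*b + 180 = (b - 3)*(b^4 + 3*b^3 - 21*b^2 - 83*b - 60) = (b - 3)*(b + 4)*(b^3 - b^2 - 17*b - 15) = (b - 3)*(b + 3)*(b + 4)*(b^2 - 4*b - 5) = (b - 3)*(b + 1)*(b + 3)*(b + 4)*(b - 5)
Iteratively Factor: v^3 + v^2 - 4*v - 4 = (v + 2)*(v^2 - v - 2) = (v - 2)*(v + 2)*(v + 1)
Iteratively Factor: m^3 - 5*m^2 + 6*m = (m - 3)*(m^2 - 2*m) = m*(m - 3)*(m - 2)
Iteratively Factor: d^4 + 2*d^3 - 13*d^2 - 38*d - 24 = (d + 1)*(d^3 + d^2 - 14*d - 24) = (d + 1)*(d + 3)*(d^2 - 2*d - 8) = (d + 1)*(d + 2)*(d + 3)*(d - 4)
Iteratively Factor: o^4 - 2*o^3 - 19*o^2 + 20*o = (o + 4)*(o^3 - 6*o^2 + 5*o) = (o - 5)*(o + 4)*(o^2 - o) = (o - 5)*(o - 1)*(o + 4)*(o)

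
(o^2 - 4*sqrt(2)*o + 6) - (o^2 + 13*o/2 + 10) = -13*o/2 - 4*sqrt(2)*o - 4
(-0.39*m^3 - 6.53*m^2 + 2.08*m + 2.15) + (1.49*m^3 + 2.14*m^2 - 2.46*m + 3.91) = 1.1*m^3 - 4.39*m^2 - 0.38*m + 6.06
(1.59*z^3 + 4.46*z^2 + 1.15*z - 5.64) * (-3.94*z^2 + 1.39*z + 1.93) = -6.2646*z^5 - 15.3623*z^4 + 4.7371*z^3 + 32.4279*z^2 - 5.6201*z - 10.8852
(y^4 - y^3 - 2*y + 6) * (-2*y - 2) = -2*y^5 + 2*y^3 + 4*y^2 - 8*y - 12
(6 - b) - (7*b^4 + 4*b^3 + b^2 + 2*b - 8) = -7*b^4 - 4*b^3 - b^2 - 3*b + 14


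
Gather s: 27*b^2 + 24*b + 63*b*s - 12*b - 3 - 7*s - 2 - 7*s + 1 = 27*b^2 + 12*b + s*(63*b - 14) - 4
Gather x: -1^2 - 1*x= -x - 1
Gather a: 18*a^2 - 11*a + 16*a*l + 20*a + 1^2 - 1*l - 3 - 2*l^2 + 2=18*a^2 + a*(16*l + 9) - 2*l^2 - l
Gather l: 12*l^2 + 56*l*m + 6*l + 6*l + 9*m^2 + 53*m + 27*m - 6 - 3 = 12*l^2 + l*(56*m + 12) + 9*m^2 + 80*m - 9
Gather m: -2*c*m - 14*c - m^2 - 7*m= -14*c - m^2 + m*(-2*c - 7)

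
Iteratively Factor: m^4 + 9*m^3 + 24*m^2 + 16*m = (m)*(m^3 + 9*m^2 + 24*m + 16) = m*(m + 4)*(m^2 + 5*m + 4) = m*(m + 1)*(m + 4)*(m + 4)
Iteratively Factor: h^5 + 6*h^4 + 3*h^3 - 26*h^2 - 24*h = (h + 4)*(h^4 + 2*h^3 - 5*h^2 - 6*h) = (h - 2)*(h + 4)*(h^3 + 4*h^2 + 3*h) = h*(h - 2)*(h + 4)*(h^2 + 4*h + 3) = h*(h - 2)*(h + 1)*(h + 4)*(h + 3)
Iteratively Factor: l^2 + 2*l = (l + 2)*(l)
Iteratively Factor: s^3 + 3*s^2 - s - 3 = (s + 3)*(s^2 - 1) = (s - 1)*(s + 3)*(s + 1)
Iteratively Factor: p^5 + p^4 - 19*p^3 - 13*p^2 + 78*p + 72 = (p + 1)*(p^4 - 19*p^2 + 6*p + 72) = (p - 3)*(p + 1)*(p^3 + 3*p^2 - 10*p - 24) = (p - 3)*(p + 1)*(p + 2)*(p^2 + p - 12) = (p - 3)^2*(p + 1)*(p + 2)*(p + 4)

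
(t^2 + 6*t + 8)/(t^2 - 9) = (t^2 + 6*t + 8)/(t^2 - 9)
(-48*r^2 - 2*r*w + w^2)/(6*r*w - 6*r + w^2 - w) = (-8*r + w)/(w - 1)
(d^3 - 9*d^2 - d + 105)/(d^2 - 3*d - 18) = (d^2 - 12*d + 35)/(d - 6)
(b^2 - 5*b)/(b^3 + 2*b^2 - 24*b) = (b - 5)/(b^2 + 2*b - 24)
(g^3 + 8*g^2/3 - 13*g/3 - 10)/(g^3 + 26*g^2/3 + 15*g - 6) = (3*g^2 - g - 10)/(3*g^2 + 17*g - 6)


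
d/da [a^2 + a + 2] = 2*a + 1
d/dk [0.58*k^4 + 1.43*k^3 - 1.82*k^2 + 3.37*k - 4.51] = 2.32*k^3 + 4.29*k^2 - 3.64*k + 3.37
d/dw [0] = 0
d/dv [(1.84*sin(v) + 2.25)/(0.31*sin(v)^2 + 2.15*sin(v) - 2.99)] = (-1.395*sin(v) + 0.2852*cos(2*v) - 10.6243)*cos(v)/(0.31*sin(v)^2 + 2.15*sin(v) - 2.99)^2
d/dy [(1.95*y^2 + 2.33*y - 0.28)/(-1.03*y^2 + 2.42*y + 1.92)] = (7.1189*y^2 + 6.9112*y + 5.1512)/(1.0609*y^4 - 4.9852*y^3 + 1.9012*y^2 + 9.2928*y + 3.6864)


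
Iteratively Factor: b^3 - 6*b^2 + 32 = (b - 4)*(b^2 - 2*b - 8) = (b - 4)*(b + 2)*(b - 4)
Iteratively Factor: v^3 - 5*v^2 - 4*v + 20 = (v - 2)*(v^2 - 3*v - 10) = (v - 2)*(v + 2)*(v - 5)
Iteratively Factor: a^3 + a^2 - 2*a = (a + 2)*(a^2 - a) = a*(a + 2)*(a - 1)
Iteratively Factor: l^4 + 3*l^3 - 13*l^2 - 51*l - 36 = (l + 1)*(l^3 + 2*l^2 - 15*l - 36) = (l + 1)*(l + 3)*(l^2 - l - 12) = (l - 4)*(l + 1)*(l + 3)*(l + 3)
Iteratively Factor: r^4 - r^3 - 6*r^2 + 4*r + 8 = (r - 2)*(r^3 + r^2 - 4*r - 4) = (r - 2)^2*(r^2 + 3*r + 2) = (r - 2)^2*(r + 1)*(r + 2)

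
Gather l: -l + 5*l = 4*l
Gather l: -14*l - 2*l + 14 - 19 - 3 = -16*l - 8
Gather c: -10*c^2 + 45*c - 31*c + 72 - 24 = -10*c^2 + 14*c + 48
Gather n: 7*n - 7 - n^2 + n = -n^2 + 8*n - 7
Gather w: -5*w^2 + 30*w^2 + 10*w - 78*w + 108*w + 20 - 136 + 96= 25*w^2 + 40*w - 20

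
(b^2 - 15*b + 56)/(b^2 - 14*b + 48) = (b - 7)/(b - 6)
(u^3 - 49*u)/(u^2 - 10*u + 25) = u*(u^2 - 49)/(u^2 - 10*u + 25)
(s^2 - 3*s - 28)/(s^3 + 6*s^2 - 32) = (s - 7)/(s^2 + 2*s - 8)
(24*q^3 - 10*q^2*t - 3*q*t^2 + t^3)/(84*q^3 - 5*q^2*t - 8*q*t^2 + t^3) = (2*q - t)/(7*q - t)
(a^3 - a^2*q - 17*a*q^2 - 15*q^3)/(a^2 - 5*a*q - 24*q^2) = (-a^2 + 4*a*q + 5*q^2)/(-a + 8*q)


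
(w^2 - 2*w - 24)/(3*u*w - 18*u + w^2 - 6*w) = (w + 4)/(3*u + w)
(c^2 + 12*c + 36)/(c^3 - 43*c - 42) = (c + 6)/(c^2 - 6*c - 7)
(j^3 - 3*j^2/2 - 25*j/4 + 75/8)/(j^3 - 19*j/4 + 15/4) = (j - 5/2)/(j - 1)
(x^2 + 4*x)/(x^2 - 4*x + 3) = x*(x + 4)/(x^2 - 4*x + 3)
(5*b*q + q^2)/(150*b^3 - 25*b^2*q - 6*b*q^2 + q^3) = q/(30*b^2 - 11*b*q + q^2)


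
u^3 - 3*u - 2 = (u - 2)*(u + 1)^2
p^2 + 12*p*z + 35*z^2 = (p + 5*z)*(p + 7*z)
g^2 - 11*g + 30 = (g - 6)*(g - 5)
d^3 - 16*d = d*(d - 4)*(d + 4)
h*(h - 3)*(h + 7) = h^3 + 4*h^2 - 21*h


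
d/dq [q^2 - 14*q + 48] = 2*q - 14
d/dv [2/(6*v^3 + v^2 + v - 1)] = 2*(-18*v^2 - 2*v - 1)/(6*v^3 + v^2 + v - 1)^2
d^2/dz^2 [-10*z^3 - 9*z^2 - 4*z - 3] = -60*z - 18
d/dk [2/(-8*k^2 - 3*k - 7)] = 2*(16*k + 3)/(8*k^2 + 3*k + 7)^2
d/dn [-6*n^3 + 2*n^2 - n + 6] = -18*n^2 + 4*n - 1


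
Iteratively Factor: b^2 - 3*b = (b)*(b - 3)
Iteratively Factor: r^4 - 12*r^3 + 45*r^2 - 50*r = (r - 5)*(r^3 - 7*r^2 + 10*r) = (r - 5)*(r - 2)*(r^2 - 5*r) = r*(r - 5)*(r - 2)*(r - 5)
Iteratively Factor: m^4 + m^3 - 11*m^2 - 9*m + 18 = (m + 3)*(m^3 - 2*m^2 - 5*m + 6) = (m + 2)*(m + 3)*(m^2 - 4*m + 3) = (m - 3)*(m + 2)*(m + 3)*(m - 1)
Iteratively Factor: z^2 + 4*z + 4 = (z + 2)*(z + 2)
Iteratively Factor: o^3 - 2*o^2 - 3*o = (o - 3)*(o^2 + o) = o*(o - 3)*(o + 1)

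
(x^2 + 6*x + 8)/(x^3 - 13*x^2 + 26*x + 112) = (x + 4)/(x^2 - 15*x + 56)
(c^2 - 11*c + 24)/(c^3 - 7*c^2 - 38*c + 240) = (c - 3)/(c^2 + c - 30)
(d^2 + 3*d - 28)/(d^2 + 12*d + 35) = (d - 4)/(d + 5)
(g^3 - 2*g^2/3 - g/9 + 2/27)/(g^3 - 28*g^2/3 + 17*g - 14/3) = (g^2 - g/3 - 2/9)/(g^2 - 9*g + 14)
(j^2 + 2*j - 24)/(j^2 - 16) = (j + 6)/(j + 4)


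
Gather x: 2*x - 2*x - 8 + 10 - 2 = 0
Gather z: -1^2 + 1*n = n - 1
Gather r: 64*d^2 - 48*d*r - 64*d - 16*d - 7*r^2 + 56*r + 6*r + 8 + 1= 64*d^2 - 80*d - 7*r^2 + r*(62 - 48*d) + 9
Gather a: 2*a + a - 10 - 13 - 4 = 3*a - 27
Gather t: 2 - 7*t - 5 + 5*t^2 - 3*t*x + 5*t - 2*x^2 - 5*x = 5*t^2 + t*(-3*x - 2) - 2*x^2 - 5*x - 3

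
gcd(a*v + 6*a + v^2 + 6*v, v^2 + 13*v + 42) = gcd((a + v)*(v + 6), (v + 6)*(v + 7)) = v + 6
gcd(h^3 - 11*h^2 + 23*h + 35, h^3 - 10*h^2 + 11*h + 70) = h^2 - 12*h + 35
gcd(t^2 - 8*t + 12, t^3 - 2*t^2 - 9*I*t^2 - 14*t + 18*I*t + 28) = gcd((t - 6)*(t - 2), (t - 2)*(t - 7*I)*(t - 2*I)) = t - 2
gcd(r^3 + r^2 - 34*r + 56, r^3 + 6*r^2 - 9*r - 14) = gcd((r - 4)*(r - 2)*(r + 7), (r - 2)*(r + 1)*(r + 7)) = r^2 + 5*r - 14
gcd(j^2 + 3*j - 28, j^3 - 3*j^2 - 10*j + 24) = j - 4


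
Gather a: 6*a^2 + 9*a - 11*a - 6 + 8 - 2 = 6*a^2 - 2*a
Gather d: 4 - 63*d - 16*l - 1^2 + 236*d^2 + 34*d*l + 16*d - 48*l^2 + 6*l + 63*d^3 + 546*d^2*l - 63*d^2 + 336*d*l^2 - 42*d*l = 63*d^3 + d^2*(546*l + 173) + d*(336*l^2 - 8*l - 47) - 48*l^2 - 10*l + 3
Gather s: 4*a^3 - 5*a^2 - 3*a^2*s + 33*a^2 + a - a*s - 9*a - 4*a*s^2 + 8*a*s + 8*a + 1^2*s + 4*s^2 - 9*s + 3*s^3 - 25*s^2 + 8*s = 4*a^3 + 28*a^2 + 3*s^3 + s^2*(-4*a - 21) + s*(-3*a^2 + 7*a)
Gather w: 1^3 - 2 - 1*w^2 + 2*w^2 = w^2 - 1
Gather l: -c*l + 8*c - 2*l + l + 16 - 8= 8*c + l*(-c - 1) + 8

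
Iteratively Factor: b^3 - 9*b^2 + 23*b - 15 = (b - 1)*(b^2 - 8*b + 15) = (b - 5)*(b - 1)*(b - 3)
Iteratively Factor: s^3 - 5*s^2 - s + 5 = (s - 5)*(s^2 - 1) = (s - 5)*(s + 1)*(s - 1)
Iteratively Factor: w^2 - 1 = (w + 1)*(w - 1)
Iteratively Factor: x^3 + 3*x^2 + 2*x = (x + 2)*(x^2 + x) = (x + 1)*(x + 2)*(x)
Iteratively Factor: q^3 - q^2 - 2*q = (q - 2)*(q^2 + q) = (q - 2)*(q + 1)*(q)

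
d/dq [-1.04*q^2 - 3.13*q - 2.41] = -2.08*q - 3.13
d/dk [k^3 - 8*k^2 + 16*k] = 3*k^2 - 16*k + 16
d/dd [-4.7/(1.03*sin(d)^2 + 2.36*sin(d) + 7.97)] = (9.682*sin(d) + 11.092)*cos(d)/(1.03*sin(d)^2 + 2.36*sin(d) + 7.97)^2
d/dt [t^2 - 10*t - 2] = 2*t - 10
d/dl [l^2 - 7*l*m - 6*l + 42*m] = 2*l - 7*m - 6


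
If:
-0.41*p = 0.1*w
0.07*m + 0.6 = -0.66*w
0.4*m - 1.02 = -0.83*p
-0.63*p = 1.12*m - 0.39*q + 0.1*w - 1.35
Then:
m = 1.98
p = 0.27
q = 2.39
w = -1.12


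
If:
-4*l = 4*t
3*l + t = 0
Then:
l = 0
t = 0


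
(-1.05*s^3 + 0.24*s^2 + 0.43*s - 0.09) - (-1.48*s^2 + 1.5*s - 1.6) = -1.05*s^3 + 1.72*s^2 - 1.07*s + 1.51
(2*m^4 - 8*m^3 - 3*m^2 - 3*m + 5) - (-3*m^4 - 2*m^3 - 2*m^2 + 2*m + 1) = 5*m^4 - 6*m^3 - m^2 - 5*m + 4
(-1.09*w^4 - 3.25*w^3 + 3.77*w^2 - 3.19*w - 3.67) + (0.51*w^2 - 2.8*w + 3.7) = -1.09*w^4 - 3.25*w^3 + 4.28*w^2 - 5.99*w + 0.0300000000000002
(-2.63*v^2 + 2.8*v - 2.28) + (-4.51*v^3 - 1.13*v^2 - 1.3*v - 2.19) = -4.51*v^3 - 3.76*v^2 + 1.5*v - 4.47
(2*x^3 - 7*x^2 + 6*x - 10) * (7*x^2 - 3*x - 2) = 14*x^5 - 55*x^4 + 59*x^3 - 74*x^2 + 18*x + 20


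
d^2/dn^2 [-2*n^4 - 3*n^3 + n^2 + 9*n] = -24*n^2 - 18*n + 2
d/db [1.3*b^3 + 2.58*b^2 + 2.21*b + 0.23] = 3.9*b^2 + 5.16*b + 2.21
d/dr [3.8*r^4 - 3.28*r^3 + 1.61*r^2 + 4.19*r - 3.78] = 15.2*r^3 - 9.84*r^2 + 3.22*r + 4.19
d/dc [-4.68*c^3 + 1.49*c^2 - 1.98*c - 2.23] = -14.04*c^2 + 2.98*c - 1.98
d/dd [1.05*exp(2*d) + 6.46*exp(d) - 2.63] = (2.1*exp(d) + 6.46)*exp(d)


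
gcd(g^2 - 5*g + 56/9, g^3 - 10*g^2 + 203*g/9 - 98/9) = g - 7/3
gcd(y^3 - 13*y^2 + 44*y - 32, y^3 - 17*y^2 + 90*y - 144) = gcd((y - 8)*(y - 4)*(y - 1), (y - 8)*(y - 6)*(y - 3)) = y - 8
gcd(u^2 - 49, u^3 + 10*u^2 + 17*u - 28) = u + 7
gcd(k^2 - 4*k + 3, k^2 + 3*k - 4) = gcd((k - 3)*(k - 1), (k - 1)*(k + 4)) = k - 1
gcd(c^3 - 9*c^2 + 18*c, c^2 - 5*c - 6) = c - 6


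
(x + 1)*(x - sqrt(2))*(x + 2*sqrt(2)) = x^3 + x^2 + sqrt(2)*x^2 - 4*x + sqrt(2)*x - 4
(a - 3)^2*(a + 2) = a^3 - 4*a^2 - 3*a + 18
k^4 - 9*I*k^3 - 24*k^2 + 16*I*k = k*(k - 4*I)^2*(k - I)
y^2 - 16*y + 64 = (y - 8)^2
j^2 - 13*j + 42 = (j - 7)*(j - 6)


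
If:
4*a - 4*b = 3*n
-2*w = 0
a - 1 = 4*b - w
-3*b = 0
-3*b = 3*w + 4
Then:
No Solution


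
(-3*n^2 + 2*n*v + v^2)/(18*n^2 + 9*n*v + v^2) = (-n + v)/(6*n + v)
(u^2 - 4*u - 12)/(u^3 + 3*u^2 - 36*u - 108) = (u + 2)/(u^2 + 9*u + 18)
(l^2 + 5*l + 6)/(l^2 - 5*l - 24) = (l + 2)/(l - 8)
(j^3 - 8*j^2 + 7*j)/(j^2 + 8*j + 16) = j*(j^2 - 8*j + 7)/(j^2 + 8*j + 16)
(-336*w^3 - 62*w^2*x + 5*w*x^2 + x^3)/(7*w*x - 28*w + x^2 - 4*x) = (-48*w^2 - 2*w*x + x^2)/(x - 4)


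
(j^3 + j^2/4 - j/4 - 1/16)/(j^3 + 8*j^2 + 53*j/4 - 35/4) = (8*j^2 + 6*j + 1)/(4*(2*j^2 + 17*j + 35))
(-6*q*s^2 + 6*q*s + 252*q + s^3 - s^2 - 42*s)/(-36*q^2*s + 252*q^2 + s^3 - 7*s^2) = (s + 6)/(6*q + s)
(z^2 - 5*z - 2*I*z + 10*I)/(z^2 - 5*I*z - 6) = (z - 5)/(z - 3*I)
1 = 1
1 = 1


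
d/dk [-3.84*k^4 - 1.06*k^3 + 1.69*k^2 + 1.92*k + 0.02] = -15.36*k^3 - 3.18*k^2 + 3.38*k + 1.92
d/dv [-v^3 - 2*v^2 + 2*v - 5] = -3*v^2 - 4*v + 2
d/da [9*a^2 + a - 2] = 18*a + 1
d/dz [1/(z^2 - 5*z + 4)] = (5 - 2*z)/(z^2 - 5*z + 4)^2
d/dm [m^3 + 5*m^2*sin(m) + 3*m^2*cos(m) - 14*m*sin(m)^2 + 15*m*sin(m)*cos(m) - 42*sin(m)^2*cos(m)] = -3*m^2*sin(m) + 5*m^2*cos(m) + 3*m^2 + 10*m*sin(m) - 14*m*sin(2*m) + 6*m*cos(m) + 15*m*cos(2*m) + 21*sin(m)/2 + 15*sin(2*m)/2 - 63*sin(3*m)/2 + 7*cos(2*m) - 7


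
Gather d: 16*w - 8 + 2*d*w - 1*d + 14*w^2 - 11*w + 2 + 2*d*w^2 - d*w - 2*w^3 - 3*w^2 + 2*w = d*(2*w^2 + w - 1) - 2*w^3 + 11*w^2 + 7*w - 6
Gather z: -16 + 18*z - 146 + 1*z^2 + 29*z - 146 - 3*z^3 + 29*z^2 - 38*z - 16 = -3*z^3 + 30*z^2 + 9*z - 324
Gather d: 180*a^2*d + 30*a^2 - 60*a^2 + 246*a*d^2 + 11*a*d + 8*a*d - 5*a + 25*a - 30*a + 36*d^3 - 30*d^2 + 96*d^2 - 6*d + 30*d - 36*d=-30*a^2 - 10*a + 36*d^3 + d^2*(246*a + 66) + d*(180*a^2 + 19*a - 12)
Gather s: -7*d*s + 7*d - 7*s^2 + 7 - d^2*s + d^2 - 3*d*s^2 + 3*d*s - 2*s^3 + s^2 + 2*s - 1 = d^2 + 7*d - 2*s^3 + s^2*(-3*d - 6) + s*(-d^2 - 4*d + 2) + 6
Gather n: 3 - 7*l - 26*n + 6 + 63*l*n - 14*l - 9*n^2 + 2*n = -21*l - 9*n^2 + n*(63*l - 24) + 9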